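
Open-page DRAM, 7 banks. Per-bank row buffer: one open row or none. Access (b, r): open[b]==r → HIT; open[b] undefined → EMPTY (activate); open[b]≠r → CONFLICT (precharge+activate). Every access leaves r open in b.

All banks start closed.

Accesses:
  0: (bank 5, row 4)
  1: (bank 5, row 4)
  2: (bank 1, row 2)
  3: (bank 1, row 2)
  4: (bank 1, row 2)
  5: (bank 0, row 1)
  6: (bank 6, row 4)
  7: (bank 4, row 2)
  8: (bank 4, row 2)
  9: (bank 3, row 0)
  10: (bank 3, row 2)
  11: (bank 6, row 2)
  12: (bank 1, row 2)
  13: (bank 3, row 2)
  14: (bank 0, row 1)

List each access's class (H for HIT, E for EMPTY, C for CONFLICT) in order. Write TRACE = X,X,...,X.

TRACE = E,H,E,H,H,E,E,E,H,E,C,C,H,H,H

0: bank 5 row 4 — prev None → EMPTY
1: bank 5 row 4 — prev 4 → HIT
2: bank 1 row 2 — prev None → EMPTY
3: bank 1 row 2 — prev 2 → HIT
4: bank 1 row 2 — prev 2 → HIT
5: bank 0 row 1 — prev None → EMPTY
6: bank 6 row 4 — prev None → EMPTY
7: bank 4 row 2 — prev None → EMPTY
8: bank 4 row 2 — prev 2 → HIT
9: bank 3 row 0 — prev None → EMPTY
10: bank 3 row 2 — prev 0 → CONFLICT
11: bank 6 row 2 — prev 4 → CONFLICT
12: bank 1 row 2 — prev 2 → HIT
13: bank 3 row 2 — prev 2 → HIT
14: bank 0 row 1 — prev 1 → HIT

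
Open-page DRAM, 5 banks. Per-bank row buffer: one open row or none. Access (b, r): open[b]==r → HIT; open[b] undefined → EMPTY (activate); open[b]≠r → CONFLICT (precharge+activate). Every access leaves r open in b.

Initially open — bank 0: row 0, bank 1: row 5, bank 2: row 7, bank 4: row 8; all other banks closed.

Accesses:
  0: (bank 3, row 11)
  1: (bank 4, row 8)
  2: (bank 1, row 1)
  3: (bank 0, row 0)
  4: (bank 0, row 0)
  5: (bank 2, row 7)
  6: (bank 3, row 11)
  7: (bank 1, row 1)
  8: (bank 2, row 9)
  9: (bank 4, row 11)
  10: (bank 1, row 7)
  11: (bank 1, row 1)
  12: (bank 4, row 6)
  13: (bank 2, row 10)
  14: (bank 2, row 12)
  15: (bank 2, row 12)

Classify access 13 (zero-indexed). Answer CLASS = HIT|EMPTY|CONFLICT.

CLASS = CONFLICT

0: bank 3 row 11 — prev None → EMPTY
1: bank 4 row 8 — prev 8 → HIT
2: bank 1 row 1 — prev 5 → CONFLICT
3: bank 0 row 0 — prev 0 → HIT
4: bank 0 row 0 — prev 0 → HIT
5: bank 2 row 7 — prev 7 → HIT
6: bank 3 row 11 — prev 11 → HIT
7: bank 1 row 1 — prev 1 → HIT
8: bank 2 row 9 — prev 7 → CONFLICT
9: bank 4 row 11 — prev 8 → CONFLICT
10: bank 1 row 7 — prev 1 → CONFLICT
11: bank 1 row 1 — prev 7 → CONFLICT
12: bank 4 row 6 — prev 11 → CONFLICT
13: bank 2 row 10 — prev 9 → CONFLICT
14: bank 2 row 12 — prev 10 → CONFLICT
15: bank 2 row 12 — prev 12 → HIT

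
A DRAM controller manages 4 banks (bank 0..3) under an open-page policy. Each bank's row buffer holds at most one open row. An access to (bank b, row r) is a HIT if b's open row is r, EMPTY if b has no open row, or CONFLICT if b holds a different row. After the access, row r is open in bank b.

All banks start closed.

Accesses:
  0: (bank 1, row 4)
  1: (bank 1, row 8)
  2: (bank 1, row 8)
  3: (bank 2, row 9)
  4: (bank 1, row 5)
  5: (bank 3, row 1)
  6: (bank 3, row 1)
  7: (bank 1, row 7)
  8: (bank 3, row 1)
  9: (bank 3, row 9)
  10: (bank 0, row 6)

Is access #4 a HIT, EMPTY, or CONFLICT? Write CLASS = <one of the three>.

CLASS = CONFLICT

#0 (1,4) E
#1 (1,8) C  (was 4)
#2 (1,8) H  (was 8)
#3 (2,9) E
#4 (1,5) C  (was 8)
#5 (3,1) E
#6 (3,1) H  (was 1)
#7 (1,7) C  (was 5)
#8 (3,1) H  (was 1)
#9 (3,9) C  (was 1)
#10 (0,6) E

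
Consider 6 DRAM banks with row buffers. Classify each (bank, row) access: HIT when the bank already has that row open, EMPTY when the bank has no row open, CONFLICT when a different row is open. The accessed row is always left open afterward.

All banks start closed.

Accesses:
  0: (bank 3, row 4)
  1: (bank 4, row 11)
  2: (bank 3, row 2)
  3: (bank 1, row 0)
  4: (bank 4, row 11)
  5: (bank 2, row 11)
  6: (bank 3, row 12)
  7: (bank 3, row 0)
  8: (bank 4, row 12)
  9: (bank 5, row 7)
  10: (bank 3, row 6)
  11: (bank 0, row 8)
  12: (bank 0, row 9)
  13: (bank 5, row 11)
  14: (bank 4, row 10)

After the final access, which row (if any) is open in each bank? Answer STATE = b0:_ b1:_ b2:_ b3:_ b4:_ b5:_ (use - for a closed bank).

  [0] b3 r4: no row ⇒ E
  [1] b4 r11: no row ⇒ E
  [2] b3 r2: had r4 ⇒ C
  [3] b1 r0: no row ⇒ E
  [4] b4 r11: had r11 ⇒ H
  [5] b2 r11: no row ⇒ E
  [6] b3 r12: had r2 ⇒ C
  [7] b3 r0: had r12 ⇒ C
  [8] b4 r12: had r11 ⇒ C
  [9] b5 r7: no row ⇒ E
  [10] b3 r6: had r0 ⇒ C
  [11] b0 r8: no row ⇒ E
  [12] b0 r9: had r8 ⇒ C
  [13] b5 r11: had r7 ⇒ C
  [14] b4 r10: had r12 ⇒ C

STATE = b0:9 b1:0 b2:11 b3:6 b4:10 b5:11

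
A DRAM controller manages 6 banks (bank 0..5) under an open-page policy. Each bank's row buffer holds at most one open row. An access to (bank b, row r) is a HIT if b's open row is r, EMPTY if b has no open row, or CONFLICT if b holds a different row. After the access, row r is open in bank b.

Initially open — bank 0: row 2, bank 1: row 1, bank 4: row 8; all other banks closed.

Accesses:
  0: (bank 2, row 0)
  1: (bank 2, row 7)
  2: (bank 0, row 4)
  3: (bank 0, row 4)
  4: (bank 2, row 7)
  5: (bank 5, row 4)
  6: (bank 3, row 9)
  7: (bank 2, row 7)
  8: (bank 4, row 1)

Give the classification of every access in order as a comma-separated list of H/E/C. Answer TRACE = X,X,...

TRACE = E,C,C,H,H,E,E,H,C

step 0: bank2 None->0 [EMPTY]
step 1: bank2 0->7 [CONFLICT]
step 2: bank0 2->4 [CONFLICT]
step 3: bank0 4->4 [HIT]
step 4: bank2 7->7 [HIT]
step 5: bank5 None->4 [EMPTY]
step 6: bank3 None->9 [EMPTY]
step 7: bank2 7->7 [HIT]
step 8: bank4 8->1 [CONFLICT]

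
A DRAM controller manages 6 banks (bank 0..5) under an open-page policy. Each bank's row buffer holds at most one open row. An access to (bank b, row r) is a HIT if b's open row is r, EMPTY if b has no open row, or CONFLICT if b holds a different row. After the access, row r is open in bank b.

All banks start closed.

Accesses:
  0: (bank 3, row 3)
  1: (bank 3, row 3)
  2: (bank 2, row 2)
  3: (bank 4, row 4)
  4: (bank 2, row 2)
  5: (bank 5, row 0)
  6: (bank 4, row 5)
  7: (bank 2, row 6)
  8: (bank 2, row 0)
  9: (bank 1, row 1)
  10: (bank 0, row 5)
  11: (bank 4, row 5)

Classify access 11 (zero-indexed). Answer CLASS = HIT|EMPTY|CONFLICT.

  [0] b3 r3: no row ⇒ E
  [1] b3 r3: had r3 ⇒ H
  [2] b2 r2: no row ⇒ E
  [3] b4 r4: no row ⇒ E
  [4] b2 r2: had r2 ⇒ H
  [5] b5 r0: no row ⇒ E
  [6] b4 r5: had r4 ⇒ C
  [7] b2 r6: had r2 ⇒ C
  [8] b2 r0: had r6 ⇒ C
  [9] b1 r1: no row ⇒ E
  [10] b0 r5: no row ⇒ E
  [11] b4 r5: had r5 ⇒ H

CLASS = HIT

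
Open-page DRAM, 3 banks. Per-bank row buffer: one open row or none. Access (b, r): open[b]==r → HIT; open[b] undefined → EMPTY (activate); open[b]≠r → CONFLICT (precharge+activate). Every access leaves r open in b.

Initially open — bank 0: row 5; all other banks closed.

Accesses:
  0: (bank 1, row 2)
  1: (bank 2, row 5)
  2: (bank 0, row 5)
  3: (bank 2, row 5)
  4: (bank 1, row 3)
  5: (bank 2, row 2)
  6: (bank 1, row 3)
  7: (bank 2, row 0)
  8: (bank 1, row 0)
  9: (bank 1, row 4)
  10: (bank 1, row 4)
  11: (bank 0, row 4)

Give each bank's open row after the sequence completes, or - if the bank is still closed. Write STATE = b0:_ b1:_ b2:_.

  [0] b1 r2: no row ⇒ E
  [1] b2 r5: no row ⇒ E
  [2] b0 r5: had r5 ⇒ H
  [3] b2 r5: had r5 ⇒ H
  [4] b1 r3: had r2 ⇒ C
  [5] b2 r2: had r5 ⇒ C
  [6] b1 r3: had r3 ⇒ H
  [7] b2 r0: had r2 ⇒ C
  [8] b1 r0: had r3 ⇒ C
  [9] b1 r4: had r0 ⇒ C
  [10] b1 r4: had r4 ⇒ H
  [11] b0 r4: had r5 ⇒ C

STATE = b0:4 b1:4 b2:0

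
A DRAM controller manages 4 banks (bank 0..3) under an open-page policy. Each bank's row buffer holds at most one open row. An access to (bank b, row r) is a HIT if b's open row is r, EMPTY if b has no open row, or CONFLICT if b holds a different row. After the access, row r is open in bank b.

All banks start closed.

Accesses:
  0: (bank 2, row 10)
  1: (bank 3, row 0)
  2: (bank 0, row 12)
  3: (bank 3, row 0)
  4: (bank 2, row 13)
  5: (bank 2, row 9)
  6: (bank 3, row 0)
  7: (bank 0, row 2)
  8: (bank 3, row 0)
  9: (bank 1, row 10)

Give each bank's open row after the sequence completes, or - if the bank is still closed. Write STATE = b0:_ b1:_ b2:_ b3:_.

STATE = b0:2 b1:10 b2:9 b3:0

step 0: bank2 None->10 [EMPTY]
step 1: bank3 None->0 [EMPTY]
step 2: bank0 None->12 [EMPTY]
step 3: bank3 0->0 [HIT]
step 4: bank2 10->13 [CONFLICT]
step 5: bank2 13->9 [CONFLICT]
step 6: bank3 0->0 [HIT]
step 7: bank0 12->2 [CONFLICT]
step 8: bank3 0->0 [HIT]
step 9: bank1 None->10 [EMPTY]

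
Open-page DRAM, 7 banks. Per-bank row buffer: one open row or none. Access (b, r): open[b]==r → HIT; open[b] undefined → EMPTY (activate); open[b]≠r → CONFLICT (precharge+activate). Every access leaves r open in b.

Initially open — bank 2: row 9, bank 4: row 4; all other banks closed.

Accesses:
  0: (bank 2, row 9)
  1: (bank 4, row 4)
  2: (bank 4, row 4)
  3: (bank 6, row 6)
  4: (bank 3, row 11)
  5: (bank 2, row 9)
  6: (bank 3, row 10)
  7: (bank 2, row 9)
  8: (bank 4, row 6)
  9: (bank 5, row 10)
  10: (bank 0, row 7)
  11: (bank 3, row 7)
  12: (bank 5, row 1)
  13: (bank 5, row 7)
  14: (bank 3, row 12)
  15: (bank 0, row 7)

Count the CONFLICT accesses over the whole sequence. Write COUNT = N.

  [0] b2 r9: had r9 ⇒ H
  [1] b4 r4: had r4 ⇒ H
  [2] b4 r4: had r4 ⇒ H
  [3] b6 r6: no row ⇒ E
  [4] b3 r11: no row ⇒ E
  [5] b2 r9: had r9 ⇒ H
  [6] b3 r10: had r11 ⇒ C
  [7] b2 r9: had r9 ⇒ H
  [8] b4 r6: had r4 ⇒ C
  [9] b5 r10: no row ⇒ E
  [10] b0 r7: no row ⇒ E
  [11] b3 r7: had r10 ⇒ C
  [12] b5 r1: had r10 ⇒ C
  [13] b5 r7: had r1 ⇒ C
  [14] b3 r12: had r7 ⇒ C
  [15] b0 r7: had r7 ⇒ H

COUNT = 6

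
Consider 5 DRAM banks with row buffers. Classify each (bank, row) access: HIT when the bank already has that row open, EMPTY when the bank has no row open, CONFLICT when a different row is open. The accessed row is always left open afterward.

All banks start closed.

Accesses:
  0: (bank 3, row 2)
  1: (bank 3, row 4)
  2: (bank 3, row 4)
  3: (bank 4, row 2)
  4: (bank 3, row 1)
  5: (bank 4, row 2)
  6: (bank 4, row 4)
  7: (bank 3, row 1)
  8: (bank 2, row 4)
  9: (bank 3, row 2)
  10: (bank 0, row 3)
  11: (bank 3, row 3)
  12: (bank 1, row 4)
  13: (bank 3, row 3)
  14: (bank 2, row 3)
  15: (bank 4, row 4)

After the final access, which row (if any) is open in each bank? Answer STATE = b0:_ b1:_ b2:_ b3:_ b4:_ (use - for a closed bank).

  [0] b3 r2: no row ⇒ E
  [1] b3 r4: had r2 ⇒ C
  [2] b3 r4: had r4 ⇒ H
  [3] b4 r2: no row ⇒ E
  [4] b3 r1: had r4 ⇒ C
  [5] b4 r2: had r2 ⇒ H
  [6] b4 r4: had r2 ⇒ C
  [7] b3 r1: had r1 ⇒ H
  [8] b2 r4: no row ⇒ E
  [9] b3 r2: had r1 ⇒ C
  [10] b0 r3: no row ⇒ E
  [11] b3 r3: had r2 ⇒ C
  [12] b1 r4: no row ⇒ E
  [13] b3 r3: had r3 ⇒ H
  [14] b2 r3: had r4 ⇒ C
  [15] b4 r4: had r4 ⇒ H

STATE = b0:3 b1:4 b2:3 b3:3 b4:4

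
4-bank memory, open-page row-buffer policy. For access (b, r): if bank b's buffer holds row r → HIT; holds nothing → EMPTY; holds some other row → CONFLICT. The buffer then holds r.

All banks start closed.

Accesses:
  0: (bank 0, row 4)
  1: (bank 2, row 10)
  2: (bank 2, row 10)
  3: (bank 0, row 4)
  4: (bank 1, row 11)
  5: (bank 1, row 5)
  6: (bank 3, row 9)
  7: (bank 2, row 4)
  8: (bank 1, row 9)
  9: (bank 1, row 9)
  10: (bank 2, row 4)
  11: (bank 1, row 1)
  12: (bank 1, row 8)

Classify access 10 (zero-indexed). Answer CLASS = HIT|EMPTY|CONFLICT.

0: bank 0 row 4 — prev None → EMPTY
1: bank 2 row 10 — prev None → EMPTY
2: bank 2 row 10 — prev 10 → HIT
3: bank 0 row 4 — prev 4 → HIT
4: bank 1 row 11 — prev None → EMPTY
5: bank 1 row 5 — prev 11 → CONFLICT
6: bank 3 row 9 — prev None → EMPTY
7: bank 2 row 4 — prev 10 → CONFLICT
8: bank 1 row 9 — prev 5 → CONFLICT
9: bank 1 row 9 — prev 9 → HIT
10: bank 2 row 4 — prev 4 → HIT
11: bank 1 row 1 — prev 9 → CONFLICT
12: bank 1 row 8 — prev 1 → CONFLICT

CLASS = HIT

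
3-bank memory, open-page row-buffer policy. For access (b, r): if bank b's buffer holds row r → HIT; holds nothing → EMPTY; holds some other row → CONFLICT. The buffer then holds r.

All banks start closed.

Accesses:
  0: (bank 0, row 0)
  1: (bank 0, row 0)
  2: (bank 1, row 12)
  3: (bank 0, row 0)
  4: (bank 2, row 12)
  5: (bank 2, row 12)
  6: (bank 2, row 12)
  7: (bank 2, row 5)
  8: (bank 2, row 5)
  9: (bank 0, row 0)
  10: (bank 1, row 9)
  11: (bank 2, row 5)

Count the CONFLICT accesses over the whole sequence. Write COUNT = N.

  [0] b0 r0: no row ⇒ E
  [1] b0 r0: had r0 ⇒ H
  [2] b1 r12: no row ⇒ E
  [3] b0 r0: had r0 ⇒ H
  [4] b2 r12: no row ⇒ E
  [5] b2 r12: had r12 ⇒ H
  [6] b2 r12: had r12 ⇒ H
  [7] b2 r5: had r12 ⇒ C
  [8] b2 r5: had r5 ⇒ H
  [9] b0 r0: had r0 ⇒ H
  [10] b1 r9: had r12 ⇒ C
  [11] b2 r5: had r5 ⇒ H

COUNT = 2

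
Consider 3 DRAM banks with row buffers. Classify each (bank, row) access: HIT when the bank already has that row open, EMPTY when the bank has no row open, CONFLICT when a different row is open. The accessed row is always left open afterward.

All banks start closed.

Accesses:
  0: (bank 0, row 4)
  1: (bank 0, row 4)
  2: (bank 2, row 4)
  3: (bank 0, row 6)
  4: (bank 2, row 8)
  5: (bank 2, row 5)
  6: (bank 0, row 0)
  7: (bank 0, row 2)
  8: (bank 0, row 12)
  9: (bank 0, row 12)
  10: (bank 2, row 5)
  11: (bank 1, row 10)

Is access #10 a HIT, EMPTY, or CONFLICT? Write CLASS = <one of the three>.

step 0: bank0 None->4 [EMPTY]
step 1: bank0 4->4 [HIT]
step 2: bank2 None->4 [EMPTY]
step 3: bank0 4->6 [CONFLICT]
step 4: bank2 4->8 [CONFLICT]
step 5: bank2 8->5 [CONFLICT]
step 6: bank0 6->0 [CONFLICT]
step 7: bank0 0->2 [CONFLICT]
step 8: bank0 2->12 [CONFLICT]
step 9: bank0 12->12 [HIT]
step 10: bank2 5->5 [HIT]
step 11: bank1 None->10 [EMPTY]

CLASS = HIT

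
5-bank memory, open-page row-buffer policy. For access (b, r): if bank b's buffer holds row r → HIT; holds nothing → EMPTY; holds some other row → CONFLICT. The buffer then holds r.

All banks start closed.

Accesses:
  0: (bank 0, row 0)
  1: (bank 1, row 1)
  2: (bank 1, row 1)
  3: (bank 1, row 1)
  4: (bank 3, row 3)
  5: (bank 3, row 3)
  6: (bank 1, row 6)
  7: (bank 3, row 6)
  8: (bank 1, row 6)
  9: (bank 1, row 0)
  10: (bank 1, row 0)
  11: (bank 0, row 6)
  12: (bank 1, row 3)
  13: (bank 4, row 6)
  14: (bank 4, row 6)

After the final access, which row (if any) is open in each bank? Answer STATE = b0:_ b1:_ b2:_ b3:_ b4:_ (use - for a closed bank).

STATE = b0:6 b1:3 b2:- b3:6 b4:6

step 0: bank0 None->0 [EMPTY]
step 1: bank1 None->1 [EMPTY]
step 2: bank1 1->1 [HIT]
step 3: bank1 1->1 [HIT]
step 4: bank3 None->3 [EMPTY]
step 5: bank3 3->3 [HIT]
step 6: bank1 1->6 [CONFLICT]
step 7: bank3 3->6 [CONFLICT]
step 8: bank1 6->6 [HIT]
step 9: bank1 6->0 [CONFLICT]
step 10: bank1 0->0 [HIT]
step 11: bank0 0->6 [CONFLICT]
step 12: bank1 0->3 [CONFLICT]
step 13: bank4 None->6 [EMPTY]
step 14: bank4 6->6 [HIT]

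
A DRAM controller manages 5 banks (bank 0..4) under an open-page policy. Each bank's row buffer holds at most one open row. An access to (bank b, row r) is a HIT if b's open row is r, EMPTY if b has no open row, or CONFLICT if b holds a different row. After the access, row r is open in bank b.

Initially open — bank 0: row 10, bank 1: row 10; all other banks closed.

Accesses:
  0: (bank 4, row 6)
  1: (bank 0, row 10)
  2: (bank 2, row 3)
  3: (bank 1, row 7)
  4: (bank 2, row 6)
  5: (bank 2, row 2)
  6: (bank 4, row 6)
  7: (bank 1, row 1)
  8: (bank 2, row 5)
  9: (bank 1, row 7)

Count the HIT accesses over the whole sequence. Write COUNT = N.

COUNT = 2

0: bank 4 row 6 — prev None → EMPTY
1: bank 0 row 10 — prev 10 → HIT
2: bank 2 row 3 — prev None → EMPTY
3: bank 1 row 7 — prev 10 → CONFLICT
4: bank 2 row 6 — prev 3 → CONFLICT
5: bank 2 row 2 — prev 6 → CONFLICT
6: bank 4 row 6 — prev 6 → HIT
7: bank 1 row 1 — prev 7 → CONFLICT
8: bank 2 row 5 — prev 2 → CONFLICT
9: bank 1 row 7 — prev 1 → CONFLICT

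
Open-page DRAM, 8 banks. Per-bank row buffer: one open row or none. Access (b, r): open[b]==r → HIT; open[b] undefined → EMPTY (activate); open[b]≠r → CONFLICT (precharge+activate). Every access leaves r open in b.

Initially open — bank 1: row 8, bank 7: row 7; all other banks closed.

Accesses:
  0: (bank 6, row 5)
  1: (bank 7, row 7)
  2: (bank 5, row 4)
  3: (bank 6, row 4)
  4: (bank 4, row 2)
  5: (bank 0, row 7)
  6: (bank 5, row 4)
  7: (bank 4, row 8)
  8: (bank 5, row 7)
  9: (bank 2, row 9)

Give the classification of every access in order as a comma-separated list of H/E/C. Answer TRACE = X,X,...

TRACE = E,H,E,C,E,E,H,C,C,E

0: bank 6 row 5 — prev None → EMPTY
1: bank 7 row 7 — prev 7 → HIT
2: bank 5 row 4 — prev None → EMPTY
3: bank 6 row 4 — prev 5 → CONFLICT
4: bank 4 row 2 — prev None → EMPTY
5: bank 0 row 7 — prev None → EMPTY
6: bank 5 row 4 — prev 4 → HIT
7: bank 4 row 8 — prev 2 → CONFLICT
8: bank 5 row 7 — prev 4 → CONFLICT
9: bank 2 row 9 — prev None → EMPTY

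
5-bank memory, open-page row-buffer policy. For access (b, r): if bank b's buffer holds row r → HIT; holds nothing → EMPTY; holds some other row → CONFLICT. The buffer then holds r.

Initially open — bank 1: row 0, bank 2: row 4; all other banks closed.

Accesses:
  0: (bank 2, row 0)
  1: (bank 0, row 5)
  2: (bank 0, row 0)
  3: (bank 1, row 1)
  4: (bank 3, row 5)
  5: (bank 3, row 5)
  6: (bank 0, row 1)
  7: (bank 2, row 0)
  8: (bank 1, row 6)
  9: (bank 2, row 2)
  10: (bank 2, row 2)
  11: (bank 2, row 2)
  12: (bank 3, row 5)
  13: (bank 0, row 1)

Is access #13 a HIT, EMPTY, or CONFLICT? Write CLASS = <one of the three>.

CLASS = HIT

step 0: bank2 4->0 [CONFLICT]
step 1: bank0 None->5 [EMPTY]
step 2: bank0 5->0 [CONFLICT]
step 3: bank1 0->1 [CONFLICT]
step 4: bank3 None->5 [EMPTY]
step 5: bank3 5->5 [HIT]
step 6: bank0 0->1 [CONFLICT]
step 7: bank2 0->0 [HIT]
step 8: bank1 1->6 [CONFLICT]
step 9: bank2 0->2 [CONFLICT]
step 10: bank2 2->2 [HIT]
step 11: bank2 2->2 [HIT]
step 12: bank3 5->5 [HIT]
step 13: bank0 1->1 [HIT]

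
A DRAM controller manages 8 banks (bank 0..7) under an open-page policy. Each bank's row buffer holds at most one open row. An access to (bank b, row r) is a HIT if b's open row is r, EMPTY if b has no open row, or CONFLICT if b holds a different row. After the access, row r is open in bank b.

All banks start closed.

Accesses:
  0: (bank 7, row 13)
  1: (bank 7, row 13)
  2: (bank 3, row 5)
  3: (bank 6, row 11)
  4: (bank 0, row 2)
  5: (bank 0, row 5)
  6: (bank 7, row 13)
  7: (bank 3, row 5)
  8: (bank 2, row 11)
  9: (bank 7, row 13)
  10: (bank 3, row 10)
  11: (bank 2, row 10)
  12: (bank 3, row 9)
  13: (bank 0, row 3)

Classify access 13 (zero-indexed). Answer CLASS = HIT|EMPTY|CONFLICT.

0: bank 7 row 13 — prev None → EMPTY
1: bank 7 row 13 — prev 13 → HIT
2: bank 3 row 5 — prev None → EMPTY
3: bank 6 row 11 — prev None → EMPTY
4: bank 0 row 2 — prev None → EMPTY
5: bank 0 row 5 — prev 2 → CONFLICT
6: bank 7 row 13 — prev 13 → HIT
7: bank 3 row 5 — prev 5 → HIT
8: bank 2 row 11 — prev None → EMPTY
9: bank 7 row 13 — prev 13 → HIT
10: bank 3 row 10 — prev 5 → CONFLICT
11: bank 2 row 10 — prev 11 → CONFLICT
12: bank 3 row 9 — prev 10 → CONFLICT
13: bank 0 row 3 — prev 5 → CONFLICT

CLASS = CONFLICT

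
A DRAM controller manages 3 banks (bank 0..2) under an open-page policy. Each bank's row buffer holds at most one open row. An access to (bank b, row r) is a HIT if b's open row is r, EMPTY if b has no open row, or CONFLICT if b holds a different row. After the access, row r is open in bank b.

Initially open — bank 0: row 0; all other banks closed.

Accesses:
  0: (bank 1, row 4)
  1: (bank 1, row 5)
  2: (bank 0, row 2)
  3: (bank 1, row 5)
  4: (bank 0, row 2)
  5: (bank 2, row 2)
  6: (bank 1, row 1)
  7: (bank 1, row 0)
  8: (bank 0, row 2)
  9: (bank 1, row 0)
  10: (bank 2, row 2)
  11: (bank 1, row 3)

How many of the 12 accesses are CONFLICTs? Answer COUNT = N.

  [0] b1 r4: no row ⇒ E
  [1] b1 r5: had r4 ⇒ C
  [2] b0 r2: had r0 ⇒ C
  [3] b1 r5: had r5 ⇒ H
  [4] b0 r2: had r2 ⇒ H
  [5] b2 r2: no row ⇒ E
  [6] b1 r1: had r5 ⇒ C
  [7] b1 r0: had r1 ⇒ C
  [8] b0 r2: had r2 ⇒ H
  [9] b1 r0: had r0 ⇒ H
  [10] b2 r2: had r2 ⇒ H
  [11] b1 r3: had r0 ⇒ C

COUNT = 5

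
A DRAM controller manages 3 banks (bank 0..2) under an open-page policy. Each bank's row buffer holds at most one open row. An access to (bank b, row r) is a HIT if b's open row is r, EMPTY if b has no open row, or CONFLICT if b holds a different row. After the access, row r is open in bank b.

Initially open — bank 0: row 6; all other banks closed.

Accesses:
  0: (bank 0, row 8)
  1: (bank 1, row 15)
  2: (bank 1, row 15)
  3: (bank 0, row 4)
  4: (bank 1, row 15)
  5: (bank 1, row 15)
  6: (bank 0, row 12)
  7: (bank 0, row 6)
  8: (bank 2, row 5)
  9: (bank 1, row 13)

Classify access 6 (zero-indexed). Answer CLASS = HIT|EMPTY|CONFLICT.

  [0] b0 r8: had r6 ⇒ C
  [1] b1 r15: no row ⇒ E
  [2] b1 r15: had r15 ⇒ H
  [3] b0 r4: had r8 ⇒ C
  [4] b1 r15: had r15 ⇒ H
  [5] b1 r15: had r15 ⇒ H
  [6] b0 r12: had r4 ⇒ C
  [7] b0 r6: had r12 ⇒ C
  [8] b2 r5: no row ⇒ E
  [9] b1 r13: had r15 ⇒ C

CLASS = CONFLICT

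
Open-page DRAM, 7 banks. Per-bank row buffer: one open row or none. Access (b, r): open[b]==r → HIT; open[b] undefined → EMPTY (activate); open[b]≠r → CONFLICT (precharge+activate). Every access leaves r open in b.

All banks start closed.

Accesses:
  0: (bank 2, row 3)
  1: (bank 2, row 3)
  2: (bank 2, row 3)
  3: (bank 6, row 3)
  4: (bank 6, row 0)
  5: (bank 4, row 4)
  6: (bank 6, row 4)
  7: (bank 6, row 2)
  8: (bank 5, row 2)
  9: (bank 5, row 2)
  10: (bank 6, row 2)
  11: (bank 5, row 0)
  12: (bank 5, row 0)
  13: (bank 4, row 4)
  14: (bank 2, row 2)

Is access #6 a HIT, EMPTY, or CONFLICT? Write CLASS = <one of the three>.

CLASS = CONFLICT

  [0] b2 r3: no row ⇒ E
  [1] b2 r3: had r3 ⇒ H
  [2] b2 r3: had r3 ⇒ H
  [3] b6 r3: no row ⇒ E
  [4] b6 r0: had r3 ⇒ C
  [5] b4 r4: no row ⇒ E
  [6] b6 r4: had r0 ⇒ C
  [7] b6 r2: had r4 ⇒ C
  [8] b5 r2: no row ⇒ E
  [9] b5 r2: had r2 ⇒ H
  [10] b6 r2: had r2 ⇒ H
  [11] b5 r0: had r2 ⇒ C
  [12] b5 r0: had r0 ⇒ H
  [13] b4 r4: had r4 ⇒ H
  [14] b2 r2: had r3 ⇒ C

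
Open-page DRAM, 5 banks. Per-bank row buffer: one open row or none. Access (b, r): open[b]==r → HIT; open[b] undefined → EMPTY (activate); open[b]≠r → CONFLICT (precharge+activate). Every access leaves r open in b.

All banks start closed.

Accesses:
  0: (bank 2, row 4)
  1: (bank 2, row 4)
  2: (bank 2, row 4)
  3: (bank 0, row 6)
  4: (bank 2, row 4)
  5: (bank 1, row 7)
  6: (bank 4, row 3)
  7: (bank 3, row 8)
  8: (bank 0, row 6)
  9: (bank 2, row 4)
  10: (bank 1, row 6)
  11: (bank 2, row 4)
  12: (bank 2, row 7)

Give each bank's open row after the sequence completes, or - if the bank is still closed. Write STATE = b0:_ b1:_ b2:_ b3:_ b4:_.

STATE = b0:6 b1:6 b2:7 b3:8 b4:3

step 0: bank2 None->4 [EMPTY]
step 1: bank2 4->4 [HIT]
step 2: bank2 4->4 [HIT]
step 3: bank0 None->6 [EMPTY]
step 4: bank2 4->4 [HIT]
step 5: bank1 None->7 [EMPTY]
step 6: bank4 None->3 [EMPTY]
step 7: bank3 None->8 [EMPTY]
step 8: bank0 6->6 [HIT]
step 9: bank2 4->4 [HIT]
step 10: bank1 7->6 [CONFLICT]
step 11: bank2 4->4 [HIT]
step 12: bank2 4->7 [CONFLICT]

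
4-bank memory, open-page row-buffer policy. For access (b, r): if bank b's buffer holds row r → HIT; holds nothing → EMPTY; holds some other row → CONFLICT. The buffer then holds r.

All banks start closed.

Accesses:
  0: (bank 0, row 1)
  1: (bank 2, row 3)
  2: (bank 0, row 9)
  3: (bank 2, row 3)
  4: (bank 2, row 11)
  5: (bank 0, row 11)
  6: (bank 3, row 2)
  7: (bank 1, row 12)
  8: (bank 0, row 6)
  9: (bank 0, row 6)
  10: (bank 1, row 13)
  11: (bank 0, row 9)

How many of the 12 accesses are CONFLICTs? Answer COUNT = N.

#0 (0,1) E
#1 (2,3) E
#2 (0,9) C  (was 1)
#3 (2,3) H  (was 3)
#4 (2,11) C  (was 3)
#5 (0,11) C  (was 9)
#6 (3,2) E
#7 (1,12) E
#8 (0,6) C  (was 11)
#9 (0,6) H  (was 6)
#10 (1,13) C  (was 12)
#11 (0,9) C  (was 6)

COUNT = 6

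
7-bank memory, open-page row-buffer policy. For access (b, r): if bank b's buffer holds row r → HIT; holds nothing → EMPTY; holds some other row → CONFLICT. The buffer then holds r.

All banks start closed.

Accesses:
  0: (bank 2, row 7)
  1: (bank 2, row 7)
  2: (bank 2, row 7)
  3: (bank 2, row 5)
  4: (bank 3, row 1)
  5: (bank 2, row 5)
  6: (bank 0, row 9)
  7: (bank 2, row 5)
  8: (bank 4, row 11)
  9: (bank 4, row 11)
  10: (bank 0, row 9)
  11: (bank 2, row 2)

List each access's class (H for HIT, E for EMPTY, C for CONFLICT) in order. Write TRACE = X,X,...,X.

  [0] b2 r7: no row ⇒ E
  [1] b2 r7: had r7 ⇒ H
  [2] b2 r7: had r7 ⇒ H
  [3] b2 r5: had r7 ⇒ C
  [4] b3 r1: no row ⇒ E
  [5] b2 r5: had r5 ⇒ H
  [6] b0 r9: no row ⇒ E
  [7] b2 r5: had r5 ⇒ H
  [8] b4 r11: no row ⇒ E
  [9] b4 r11: had r11 ⇒ H
  [10] b0 r9: had r9 ⇒ H
  [11] b2 r2: had r5 ⇒ C

TRACE = E,H,H,C,E,H,E,H,E,H,H,C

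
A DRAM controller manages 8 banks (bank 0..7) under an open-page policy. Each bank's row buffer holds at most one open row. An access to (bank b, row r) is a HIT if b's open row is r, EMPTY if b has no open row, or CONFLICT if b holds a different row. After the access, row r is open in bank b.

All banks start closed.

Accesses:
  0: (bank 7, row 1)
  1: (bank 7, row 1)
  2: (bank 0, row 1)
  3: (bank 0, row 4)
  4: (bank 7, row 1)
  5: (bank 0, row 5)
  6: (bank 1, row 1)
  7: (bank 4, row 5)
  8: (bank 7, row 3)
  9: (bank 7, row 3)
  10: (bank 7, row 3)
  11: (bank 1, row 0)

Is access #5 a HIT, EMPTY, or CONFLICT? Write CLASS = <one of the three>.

CLASS = CONFLICT

  [0] b7 r1: no row ⇒ E
  [1] b7 r1: had r1 ⇒ H
  [2] b0 r1: no row ⇒ E
  [3] b0 r4: had r1 ⇒ C
  [4] b7 r1: had r1 ⇒ H
  [5] b0 r5: had r4 ⇒ C
  [6] b1 r1: no row ⇒ E
  [7] b4 r5: no row ⇒ E
  [8] b7 r3: had r1 ⇒ C
  [9] b7 r3: had r3 ⇒ H
  [10] b7 r3: had r3 ⇒ H
  [11] b1 r0: had r1 ⇒ C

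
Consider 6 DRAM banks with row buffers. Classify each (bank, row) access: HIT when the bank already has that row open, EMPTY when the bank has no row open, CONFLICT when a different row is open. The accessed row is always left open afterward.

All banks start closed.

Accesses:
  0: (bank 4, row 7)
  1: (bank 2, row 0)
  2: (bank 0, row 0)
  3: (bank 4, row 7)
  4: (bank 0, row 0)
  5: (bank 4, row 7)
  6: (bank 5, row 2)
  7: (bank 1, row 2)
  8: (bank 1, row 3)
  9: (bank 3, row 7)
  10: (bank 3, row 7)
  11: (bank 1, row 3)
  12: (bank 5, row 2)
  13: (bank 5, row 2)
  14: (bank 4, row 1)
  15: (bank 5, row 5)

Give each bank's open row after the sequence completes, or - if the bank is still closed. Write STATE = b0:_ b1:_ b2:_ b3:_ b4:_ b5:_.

#0 (4,7) E
#1 (2,0) E
#2 (0,0) E
#3 (4,7) H  (was 7)
#4 (0,0) H  (was 0)
#5 (4,7) H  (was 7)
#6 (5,2) E
#7 (1,2) E
#8 (1,3) C  (was 2)
#9 (3,7) E
#10 (3,7) H  (was 7)
#11 (1,3) H  (was 3)
#12 (5,2) H  (was 2)
#13 (5,2) H  (was 2)
#14 (4,1) C  (was 7)
#15 (5,5) C  (was 2)

STATE = b0:0 b1:3 b2:0 b3:7 b4:1 b5:5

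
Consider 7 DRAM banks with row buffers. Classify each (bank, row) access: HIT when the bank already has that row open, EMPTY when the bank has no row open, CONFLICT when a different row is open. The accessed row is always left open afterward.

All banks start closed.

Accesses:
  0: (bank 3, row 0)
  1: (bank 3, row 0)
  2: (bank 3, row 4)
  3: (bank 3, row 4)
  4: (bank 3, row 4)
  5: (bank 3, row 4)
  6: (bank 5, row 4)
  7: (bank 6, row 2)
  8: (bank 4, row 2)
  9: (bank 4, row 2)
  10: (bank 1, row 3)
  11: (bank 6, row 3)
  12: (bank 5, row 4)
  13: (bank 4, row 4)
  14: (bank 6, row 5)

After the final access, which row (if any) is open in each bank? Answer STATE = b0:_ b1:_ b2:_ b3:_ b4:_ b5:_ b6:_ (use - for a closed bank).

STATE = b0:- b1:3 b2:- b3:4 b4:4 b5:4 b6:5

#0 (3,0) E
#1 (3,0) H  (was 0)
#2 (3,4) C  (was 0)
#3 (3,4) H  (was 4)
#4 (3,4) H  (was 4)
#5 (3,4) H  (was 4)
#6 (5,4) E
#7 (6,2) E
#8 (4,2) E
#9 (4,2) H  (was 2)
#10 (1,3) E
#11 (6,3) C  (was 2)
#12 (5,4) H  (was 4)
#13 (4,4) C  (was 2)
#14 (6,5) C  (was 3)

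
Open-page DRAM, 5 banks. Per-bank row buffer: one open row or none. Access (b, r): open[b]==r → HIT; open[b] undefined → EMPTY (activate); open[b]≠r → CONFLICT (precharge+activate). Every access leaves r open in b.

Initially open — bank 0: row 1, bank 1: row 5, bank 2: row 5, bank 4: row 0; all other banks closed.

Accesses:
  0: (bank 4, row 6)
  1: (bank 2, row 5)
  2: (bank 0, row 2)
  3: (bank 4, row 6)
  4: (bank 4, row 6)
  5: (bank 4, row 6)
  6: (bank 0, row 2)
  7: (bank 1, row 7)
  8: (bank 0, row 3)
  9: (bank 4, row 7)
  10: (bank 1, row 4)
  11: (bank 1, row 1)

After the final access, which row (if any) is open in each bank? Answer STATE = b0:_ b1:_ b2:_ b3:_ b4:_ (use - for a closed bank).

step 0: bank4 0->6 [CONFLICT]
step 1: bank2 5->5 [HIT]
step 2: bank0 1->2 [CONFLICT]
step 3: bank4 6->6 [HIT]
step 4: bank4 6->6 [HIT]
step 5: bank4 6->6 [HIT]
step 6: bank0 2->2 [HIT]
step 7: bank1 5->7 [CONFLICT]
step 8: bank0 2->3 [CONFLICT]
step 9: bank4 6->7 [CONFLICT]
step 10: bank1 7->4 [CONFLICT]
step 11: bank1 4->1 [CONFLICT]

STATE = b0:3 b1:1 b2:5 b3:- b4:7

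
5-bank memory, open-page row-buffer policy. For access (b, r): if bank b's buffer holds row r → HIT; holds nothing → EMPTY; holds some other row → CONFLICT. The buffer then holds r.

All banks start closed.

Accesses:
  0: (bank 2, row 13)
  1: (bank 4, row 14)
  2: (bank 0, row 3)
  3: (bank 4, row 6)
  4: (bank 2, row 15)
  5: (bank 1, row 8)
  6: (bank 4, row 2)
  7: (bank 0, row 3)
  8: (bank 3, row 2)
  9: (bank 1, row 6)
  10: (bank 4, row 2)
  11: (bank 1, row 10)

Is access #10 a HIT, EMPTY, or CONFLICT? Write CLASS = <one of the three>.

  [0] b2 r13: no row ⇒ E
  [1] b4 r14: no row ⇒ E
  [2] b0 r3: no row ⇒ E
  [3] b4 r6: had r14 ⇒ C
  [4] b2 r15: had r13 ⇒ C
  [5] b1 r8: no row ⇒ E
  [6] b4 r2: had r6 ⇒ C
  [7] b0 r3: had r3 ⇒ H
  [8] b3 r2: no row ⇒ E
  [9] b1 r6: had r8 ⇒ C
  [10] b4 r2: had r2 ⇒ H
  [11] b1 r10: had r6 ⇒ C

CLASS = HIT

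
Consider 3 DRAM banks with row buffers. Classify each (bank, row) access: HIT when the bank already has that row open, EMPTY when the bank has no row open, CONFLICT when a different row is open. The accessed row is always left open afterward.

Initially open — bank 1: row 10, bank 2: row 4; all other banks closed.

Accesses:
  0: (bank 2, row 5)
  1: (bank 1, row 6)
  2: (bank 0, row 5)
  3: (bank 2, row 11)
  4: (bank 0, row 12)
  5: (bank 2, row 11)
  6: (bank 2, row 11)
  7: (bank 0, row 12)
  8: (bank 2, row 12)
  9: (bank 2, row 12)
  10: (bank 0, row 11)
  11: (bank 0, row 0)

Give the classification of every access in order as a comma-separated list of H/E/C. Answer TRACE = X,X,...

TRACE = C,C,E,C,C,H,H,H,C,H,C,C

0: bank 2 row 5 — prev 4 → CONFLICT
1: bank 1 row 6 — prev 10 → CONFLICT
2: bank 0 row 5 — prev None → EMPTY
3: bank 2 row 11 — prev 5 → CONFLICT
4: bank 0 row 12 — prev 5 → CONFLICT
5: bank 2 row 11 — prev 11 → HIT
6: bank 2 row 11 — prev 11 → HIT
7: bank 0 row 12 — prev 12 → HIT
8: bank 2 row 12 — prev 11 → CONFLICT
9: bank 2 row 12 — prev 12 → HIT
10: bank 0 row 11 — prev 12 → CONFLICT
11: bank 0 row 0 — prev 11 → CONFLICT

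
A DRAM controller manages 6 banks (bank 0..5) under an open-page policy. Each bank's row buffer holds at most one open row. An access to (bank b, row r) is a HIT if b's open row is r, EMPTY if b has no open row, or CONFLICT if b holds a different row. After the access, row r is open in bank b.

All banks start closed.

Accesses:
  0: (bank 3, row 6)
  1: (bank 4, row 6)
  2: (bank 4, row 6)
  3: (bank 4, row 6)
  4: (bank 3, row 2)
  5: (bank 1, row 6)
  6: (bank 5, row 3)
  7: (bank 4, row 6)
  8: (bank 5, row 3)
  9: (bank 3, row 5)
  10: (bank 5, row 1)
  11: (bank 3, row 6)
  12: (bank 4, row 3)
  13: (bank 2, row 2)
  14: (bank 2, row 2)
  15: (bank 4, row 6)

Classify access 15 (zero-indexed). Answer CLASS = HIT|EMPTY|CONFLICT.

0: bank 3 row 6 — prev None → EMPTY
1: bank 4 row 6 — prev None → EMPTY
2: bank 4 row 6 — prev 6 → HIT
3: bank 4 row 6 — prev 6 → HIT
4: bank 3 row 2 — prev 6 → CONFLICT
5: bank 1 row 6 — prev None → EMPTY
6: bank 5 row 3 — prev None → EMPTY
7: bank 4 row 6 — prev 6 → HIT
8: bank 5 row 3 — prev 3 → HIT
9: bank 3 row 5 — prev 2 → CONFLICT
10: bank 5 row 1 — prev 3 → CONFLICT
11: bank 3 row 6 — prev 5 → CONFLICT
12: bank 4 row 3 — prev 6 → CONFLICT
13: bank 2 row 2 — prev None → EMPTY
14: bank 2 row 2 — prev 2 → HIT
15: bank 4 row 6 — prev 3 → CONFLICT

CLASS = CONFLICT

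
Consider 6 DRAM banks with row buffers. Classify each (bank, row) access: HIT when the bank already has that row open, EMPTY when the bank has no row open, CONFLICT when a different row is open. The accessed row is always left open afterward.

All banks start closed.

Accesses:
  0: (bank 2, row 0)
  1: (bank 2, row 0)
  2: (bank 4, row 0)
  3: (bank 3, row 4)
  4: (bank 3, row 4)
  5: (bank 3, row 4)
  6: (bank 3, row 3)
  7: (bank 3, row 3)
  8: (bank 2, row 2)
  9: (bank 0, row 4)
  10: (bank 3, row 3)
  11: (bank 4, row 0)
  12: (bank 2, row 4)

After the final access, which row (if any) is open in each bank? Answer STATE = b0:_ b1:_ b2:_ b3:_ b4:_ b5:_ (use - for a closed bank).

  [0] b2 r0: no row ⇒ E
  [1] b2 r0: had r0 ⇒ H
  [2] b4 r0: no row ⇒ E
  [3] b3 r4: no row ⇒ E
  [4] b3 r4: had r4 ⇒ H
  [5] b3 r4: had r4 ⇒ H
  [6] b3 r3: had r4 ⇒ C
  [7] b3 r3: had r3 ⇒ H
  [8] b2 r2: had r0 ⇒ C
  [9] b0 r4: no row ⇒ E
  [10] b3 r3: had r3 ⇒ H
  [11] b4 r0: had r0 ⇒ H
  [12] b2 r4: had r2 ⇒ C

STATE = b0:4 b1:- b2:4 b3:3 b4:0 b5:-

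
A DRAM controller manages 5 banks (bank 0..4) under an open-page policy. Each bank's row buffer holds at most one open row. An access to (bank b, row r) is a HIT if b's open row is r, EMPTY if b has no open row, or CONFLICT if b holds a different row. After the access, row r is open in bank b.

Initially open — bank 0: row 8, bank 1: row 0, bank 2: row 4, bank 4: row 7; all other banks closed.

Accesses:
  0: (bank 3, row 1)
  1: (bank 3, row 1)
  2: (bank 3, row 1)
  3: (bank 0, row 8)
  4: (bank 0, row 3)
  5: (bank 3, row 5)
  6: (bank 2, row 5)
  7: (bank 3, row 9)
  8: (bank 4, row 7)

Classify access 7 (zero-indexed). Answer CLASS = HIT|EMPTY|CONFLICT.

step 0: bank3 None->1 [EMPTY]
step 1: bank3 1->1 [HIT]
step 2: bank3 1->1 [HIT]
step 3: bank0 8->8 [HIT]
step 4: bank0 8->3 [CONFLICT]
step 5: bank3 1->5 [CONFLICT]
step 6: bank2 4->5 [CONFLICT]
step 7: bank3 5->9 [CONFLICT]
step 8: bank4 7->7 [HIT]

CLASS = CONFLICT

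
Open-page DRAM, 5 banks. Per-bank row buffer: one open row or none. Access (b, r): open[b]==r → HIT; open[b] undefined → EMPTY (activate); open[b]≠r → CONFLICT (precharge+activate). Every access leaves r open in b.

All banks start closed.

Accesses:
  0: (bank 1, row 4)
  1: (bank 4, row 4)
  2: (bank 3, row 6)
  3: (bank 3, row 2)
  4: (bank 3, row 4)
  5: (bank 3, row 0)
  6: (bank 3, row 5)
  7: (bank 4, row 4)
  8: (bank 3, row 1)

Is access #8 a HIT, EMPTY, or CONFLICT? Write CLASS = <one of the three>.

CLASS = CONFLICT

#0 (1,4) E
#1 (4,4) E
#2 (3,6) E
#3 (3,2) C  (was 6)
#4 (3,4) C  (was 2)
#5 (3,0) C  (was 4)
#6 (3,5) C  (was 0)
#7 (4,4) H  (was 4)
#8 (3,1) C  (was 5)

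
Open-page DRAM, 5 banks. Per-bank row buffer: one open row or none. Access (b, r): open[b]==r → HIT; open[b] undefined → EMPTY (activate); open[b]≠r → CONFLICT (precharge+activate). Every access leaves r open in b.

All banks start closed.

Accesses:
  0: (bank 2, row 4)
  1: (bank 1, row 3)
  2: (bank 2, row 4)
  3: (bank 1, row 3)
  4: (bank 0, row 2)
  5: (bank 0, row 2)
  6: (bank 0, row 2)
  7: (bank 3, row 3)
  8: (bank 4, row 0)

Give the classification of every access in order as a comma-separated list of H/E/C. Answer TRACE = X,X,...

TRACE = E,E,H,H,E,H,H,E,E

step 0: bank2 None->4 [EMPTY]
step 1: bank1 None->3 [EMPTY]
step 2: bank2 4->4 [HIT]
step 3: bank1 3->3 [HIT]
step 4: bank0 None->2 [EMPTY]
step 5: bank0 2->2 [HIT]
step 6: bank0 2->2 [HIT]
step 7: bank3 None->3 [EMPTY]
step 8: bank4 None->0 [EMPTY]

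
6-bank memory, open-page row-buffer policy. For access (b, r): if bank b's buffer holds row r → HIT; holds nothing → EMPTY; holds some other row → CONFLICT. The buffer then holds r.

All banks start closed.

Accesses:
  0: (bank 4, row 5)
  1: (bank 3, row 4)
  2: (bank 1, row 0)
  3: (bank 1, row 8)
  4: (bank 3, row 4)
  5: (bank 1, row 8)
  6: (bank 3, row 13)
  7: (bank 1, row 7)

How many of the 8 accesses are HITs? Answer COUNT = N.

0: bank 4 row 5 — prev None → EMPTY
1: bank 3 row 4 — prev None → EMPTY
2: bank 1 row 0 — prev None → EMPTY
3: bank 1 row 8 — prev 0 → CONFLICT
4: bank 3 row 4 — prev 4 → HIT
5: bank 1 row 8 — prev 8 → HIT
6: bank 3 row 13 — prev 4 → CONFLICT
7: bank 1 row 7 — prev 8 → CONFLICT

COUNT = 2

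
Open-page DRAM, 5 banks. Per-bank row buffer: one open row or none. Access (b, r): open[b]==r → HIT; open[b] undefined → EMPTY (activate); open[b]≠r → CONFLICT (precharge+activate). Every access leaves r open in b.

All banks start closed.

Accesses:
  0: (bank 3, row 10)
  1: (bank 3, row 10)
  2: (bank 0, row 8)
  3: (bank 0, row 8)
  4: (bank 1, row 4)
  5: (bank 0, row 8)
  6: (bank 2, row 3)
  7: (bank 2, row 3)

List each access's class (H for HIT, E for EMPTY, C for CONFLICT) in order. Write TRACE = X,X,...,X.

TRACE = E,H,E,H,E,H,E,H

#0 (3,10) E
#1 (3,10) H  (was 10)
#2 (0,8) E
#3 (0,8) H  (was 8)
#4 (1,4) E
#5 (0,8) H  (was 8)
#6 (2,3) E
#7 (2,3) H  (was 3)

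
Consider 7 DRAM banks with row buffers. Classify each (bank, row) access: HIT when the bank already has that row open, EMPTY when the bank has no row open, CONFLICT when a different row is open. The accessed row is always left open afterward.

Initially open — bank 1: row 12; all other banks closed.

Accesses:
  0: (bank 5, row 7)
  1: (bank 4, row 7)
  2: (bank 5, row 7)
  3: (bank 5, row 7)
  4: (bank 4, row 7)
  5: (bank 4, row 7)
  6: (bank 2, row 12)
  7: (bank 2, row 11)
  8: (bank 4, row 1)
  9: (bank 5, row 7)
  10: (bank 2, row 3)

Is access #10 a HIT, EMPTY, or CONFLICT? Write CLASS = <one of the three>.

#0 (5,7) E
#1 (4,7) E
#2 (5,7) H  (was 7)
#3 (5,7) H  (was 7)
#4 (4,7) H  (was 7)
#5 (4,7) H  (was 7)
#6 (2,12) E
#7 (2,11) C  (was 12)
#8 (4,1) C  (was 7)
#9 (5,7) H  (was 7)
#10 (2,3) C  (was 11)

CLASS = CONFLICT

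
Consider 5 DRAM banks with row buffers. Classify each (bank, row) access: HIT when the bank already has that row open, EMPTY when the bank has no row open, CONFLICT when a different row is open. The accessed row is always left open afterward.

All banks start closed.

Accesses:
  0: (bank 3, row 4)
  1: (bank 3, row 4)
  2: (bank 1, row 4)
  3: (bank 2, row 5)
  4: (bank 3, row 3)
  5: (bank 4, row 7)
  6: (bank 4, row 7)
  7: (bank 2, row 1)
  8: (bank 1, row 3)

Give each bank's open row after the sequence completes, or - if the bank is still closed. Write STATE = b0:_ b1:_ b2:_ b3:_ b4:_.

STATE = b0:- b1:3 b2:1 b3:3 b4:7

  [0] b3 r4: no row ⇒ E
  [1] b3 r4: had r4 ⇒ H
  [2] b1 r4: no row ⇒ E
  [3] b2 r5: no row ⇒ E
  [4] b3 r3: had r4 ⇒ C
  [5] b4 r7: no row ⇒ E
  [6] b4 r7: had r7 ⇒ H
  [7] b2 r1: had r5 ⇒ C
  [8] b1 r3: had r4 ⇒ C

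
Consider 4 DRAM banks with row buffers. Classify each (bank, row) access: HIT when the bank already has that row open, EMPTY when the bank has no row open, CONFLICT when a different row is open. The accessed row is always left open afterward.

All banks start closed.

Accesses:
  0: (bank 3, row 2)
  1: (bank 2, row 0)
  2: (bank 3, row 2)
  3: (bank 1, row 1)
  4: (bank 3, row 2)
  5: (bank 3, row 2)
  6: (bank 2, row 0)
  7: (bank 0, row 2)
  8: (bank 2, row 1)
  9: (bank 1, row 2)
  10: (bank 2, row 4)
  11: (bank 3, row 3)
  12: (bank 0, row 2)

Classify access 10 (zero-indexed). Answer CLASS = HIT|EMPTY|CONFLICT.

#0 (3,2) E
#1 (2,0) E
#2 (3,2) H  (was 2)
#3 (1,1) E
#4 (3,2) H  (was 2)
#5 (3,2) H  (was 2)
#6 (2,0) H  (was 0)
#7 (0,2) E
#8 (2,1) C  (was 0)
#9 (1,2) C  (was 1)
#10 (2,4) C  (was 1)
#11 (3,3) C  (was 2)
#12 (0,2) H  (was 2)

CLASS = CONFLICT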